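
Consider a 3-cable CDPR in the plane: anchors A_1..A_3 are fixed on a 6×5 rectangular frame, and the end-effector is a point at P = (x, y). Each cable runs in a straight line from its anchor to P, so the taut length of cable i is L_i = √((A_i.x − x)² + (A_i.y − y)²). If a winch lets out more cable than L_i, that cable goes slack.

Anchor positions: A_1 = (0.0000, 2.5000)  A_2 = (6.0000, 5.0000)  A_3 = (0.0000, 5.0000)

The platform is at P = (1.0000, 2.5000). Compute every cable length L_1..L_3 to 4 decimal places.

(1.0000, 5.5902, 2.6926)

L_1 = √((0.0000−1.0000)² + (2.5000−2.5000)²) = 1.0000
L_2 = √((6.0000−1.0000)² + (5.0000−2.5000)²) = 5.5902
L_3 = √((0.0000−1.0000)² + (5.0000−2.5000)²) = 2.6926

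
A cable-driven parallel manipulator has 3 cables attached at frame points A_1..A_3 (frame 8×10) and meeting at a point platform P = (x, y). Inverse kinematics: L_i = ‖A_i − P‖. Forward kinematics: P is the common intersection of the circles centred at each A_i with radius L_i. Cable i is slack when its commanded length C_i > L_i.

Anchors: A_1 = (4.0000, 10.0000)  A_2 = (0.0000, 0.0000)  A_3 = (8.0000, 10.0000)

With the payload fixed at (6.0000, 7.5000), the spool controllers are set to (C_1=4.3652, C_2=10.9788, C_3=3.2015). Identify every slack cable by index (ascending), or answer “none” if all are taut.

1, 2

cable 1: √((-2.0000)²+(2.5000)²)=3.2016, C_1=4.3652: slack
cable 2: √((-6.0000)²+(-7.5000)²)=9.6047, C_2=10.9788: slack
cable 3: √((2.0000)²+(2.5000)²)=3.2016, C_3=3.2015: taut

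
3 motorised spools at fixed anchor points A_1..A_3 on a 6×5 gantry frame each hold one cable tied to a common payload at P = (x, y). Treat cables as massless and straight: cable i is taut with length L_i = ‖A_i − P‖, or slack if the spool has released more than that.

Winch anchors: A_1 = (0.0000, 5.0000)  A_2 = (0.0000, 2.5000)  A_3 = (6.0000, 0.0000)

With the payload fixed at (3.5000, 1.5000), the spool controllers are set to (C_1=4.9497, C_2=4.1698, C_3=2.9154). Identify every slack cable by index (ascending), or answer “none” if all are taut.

2

cable 1: L_1 = ‖A_1−P‖ = 4.9497;  C_1 = 4.9497 → taut
cable 2: L_2 = ‖A_2−P‖ = 3.6401;  C_2 = 4.1698 → slack
cable 3: L_3 = ‖A_3−P‖ = 2.9155;  C_3 = 2.9154 → taut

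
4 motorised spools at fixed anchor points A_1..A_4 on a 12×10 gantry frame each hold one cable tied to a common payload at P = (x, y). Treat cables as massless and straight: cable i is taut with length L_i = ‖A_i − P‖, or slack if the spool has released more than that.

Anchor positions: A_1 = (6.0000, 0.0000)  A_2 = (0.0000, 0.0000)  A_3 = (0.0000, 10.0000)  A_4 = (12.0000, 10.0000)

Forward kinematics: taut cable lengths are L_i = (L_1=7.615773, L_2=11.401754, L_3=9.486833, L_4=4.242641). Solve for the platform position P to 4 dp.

(9.0000, 7.0000)

expand ‖A_i−P‖²=L_i² and subtract eq 1 (k_i ≔ ‖A_i‖²−L_i²)
k_1 = 36.0000+0.0000−58.0000 = -22.0000
eq1−eq2 → [12.0000  0.0000]·P = 108.0000
eq1−eq3 → [12.0000  -20.0000]·P = -32.0000
eq1−eq4 → [-12.0000  -20.0000]·P = -248.0000
2×2 solve → P = (9.0000, 7.0000)
check cable 4: ‖A_4−P‖² = 18.0000 ≈ L_4² = 18.0000 ✓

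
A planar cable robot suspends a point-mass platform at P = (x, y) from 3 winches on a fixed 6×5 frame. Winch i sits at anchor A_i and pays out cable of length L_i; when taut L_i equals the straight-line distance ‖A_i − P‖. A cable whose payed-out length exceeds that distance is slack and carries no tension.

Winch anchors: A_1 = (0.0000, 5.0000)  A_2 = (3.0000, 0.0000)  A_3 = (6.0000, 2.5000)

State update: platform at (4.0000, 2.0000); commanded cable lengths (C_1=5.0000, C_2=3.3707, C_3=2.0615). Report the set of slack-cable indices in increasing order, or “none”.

2

cable 1: L_1 = ‖A_1−P‖ = 5.0000;  C_1 = 5.0000 → taut
cable 2: L_2 = ‖A_2−P‖ = 2.2361;  C_2 = 3.3707 → slack
cable 3: L_3 = ‖A_3−P‖ = 2.0616;  C_3 = 2.0615 → taut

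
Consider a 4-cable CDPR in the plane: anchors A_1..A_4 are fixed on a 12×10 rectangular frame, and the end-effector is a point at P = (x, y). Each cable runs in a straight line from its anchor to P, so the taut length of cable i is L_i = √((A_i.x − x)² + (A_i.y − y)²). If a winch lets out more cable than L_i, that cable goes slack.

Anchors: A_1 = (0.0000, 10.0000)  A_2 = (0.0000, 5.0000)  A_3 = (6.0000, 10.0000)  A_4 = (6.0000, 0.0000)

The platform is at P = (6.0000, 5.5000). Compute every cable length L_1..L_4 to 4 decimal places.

(7.5000, 6.0208, 4.5000, 5.5000)

L_1 = √((0.0000−6.0000)² + (10.0000−5.5000)²) = 7.5000
L_2 = √((0.0000−6.0000)² + (5.0000−5.5000)²) = 6.0208
L_3 = √((6.0000−6.0000)² + (10.0000−5.5000)²) = 4.5000
L_4 = √((6.0000−6.0000)² + (0.0000−5.5000)²) = 5.5000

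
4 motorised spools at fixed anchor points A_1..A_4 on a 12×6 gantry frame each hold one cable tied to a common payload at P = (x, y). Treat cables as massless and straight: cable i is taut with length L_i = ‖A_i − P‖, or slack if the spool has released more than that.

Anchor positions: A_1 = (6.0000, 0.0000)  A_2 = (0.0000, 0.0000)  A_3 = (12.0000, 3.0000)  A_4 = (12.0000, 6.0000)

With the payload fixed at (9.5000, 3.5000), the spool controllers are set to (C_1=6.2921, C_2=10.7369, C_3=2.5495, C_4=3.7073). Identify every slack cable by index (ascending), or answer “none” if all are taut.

i=1: geometric 4.9497 vs commanded 6.2921 ⇒ slack
i=2: geometric 10.1242 vs commanded 10.7369 ⇒ slack
i=3: geometric 2.5495 vs commanded 2.5495 ⇒ taut
i=4: geometric 3.5355 vs commanded 3.7073 ⇒ slack

1, 2, 4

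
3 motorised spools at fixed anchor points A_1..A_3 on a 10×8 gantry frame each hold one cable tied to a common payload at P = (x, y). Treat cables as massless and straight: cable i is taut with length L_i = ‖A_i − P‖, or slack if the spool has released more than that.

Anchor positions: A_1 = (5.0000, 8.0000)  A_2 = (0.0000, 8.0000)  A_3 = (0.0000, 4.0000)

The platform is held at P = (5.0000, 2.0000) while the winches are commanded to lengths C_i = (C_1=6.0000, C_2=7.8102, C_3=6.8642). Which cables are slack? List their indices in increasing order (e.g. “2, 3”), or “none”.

cable 1: √((0.0000)²+(6.0000)²)=6.0000, C_1=6.0000: taut
cable 2: √((-5.0000)²+(6.0000)²)=7.8102, C_2=7.8102: taut
cable 3: √((-5.0000)²+(2.0000)²)=5.3852, C_3=6.8642: slack

3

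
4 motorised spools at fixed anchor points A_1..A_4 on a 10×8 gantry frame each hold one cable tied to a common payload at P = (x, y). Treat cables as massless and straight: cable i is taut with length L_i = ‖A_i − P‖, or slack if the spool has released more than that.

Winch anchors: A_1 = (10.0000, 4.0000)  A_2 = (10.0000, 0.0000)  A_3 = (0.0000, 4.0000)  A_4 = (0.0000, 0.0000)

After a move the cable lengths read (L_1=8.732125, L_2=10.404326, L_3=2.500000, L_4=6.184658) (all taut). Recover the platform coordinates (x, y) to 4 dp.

(1.5000, 6.0000)

expand ‖A_i−P‖²=L_i² and subtract eq 1 (k_i ≔ ‖A_i‖²−L_i²)
k_1 = 100.0000+16.0000−76.2500 = 39.7500
eq1−eq2 → [0.0000  8.0000]·P = 48.0000
eq1−eq3 → [20.0000  0.0000]·P = 30.0000
eq1−eq4 → [20.0000  8.0000]·P = 78.0000
2×2 solve → P = (1.5000, 6.0000)
check cable 4: ‖A_4−P‖² = 38.2500 ≈ L_4² = 38.2500 ✓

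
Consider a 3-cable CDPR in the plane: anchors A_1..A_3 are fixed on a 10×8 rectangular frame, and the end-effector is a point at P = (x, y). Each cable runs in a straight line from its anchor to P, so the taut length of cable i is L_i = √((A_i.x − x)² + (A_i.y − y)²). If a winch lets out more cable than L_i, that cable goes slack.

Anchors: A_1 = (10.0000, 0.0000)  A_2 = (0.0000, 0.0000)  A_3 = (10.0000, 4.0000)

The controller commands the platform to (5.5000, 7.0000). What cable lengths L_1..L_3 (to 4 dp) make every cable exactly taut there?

L_1: Δ = A_1−P = (4.5000, -7.0000) → ‖Δ‖ = √69.2500 = 8.3217
L_2: Δ = A_2−P = (-5.5000, -7.0000) → ‖Δ‖ = √79.2500 = 8.9022
L_3: Δ = A_3−P = (4.5000, -3.0000) → ‖Δ‖ = √29.2500 = 5.4083

(8.3217, 8.9022, 5.4083)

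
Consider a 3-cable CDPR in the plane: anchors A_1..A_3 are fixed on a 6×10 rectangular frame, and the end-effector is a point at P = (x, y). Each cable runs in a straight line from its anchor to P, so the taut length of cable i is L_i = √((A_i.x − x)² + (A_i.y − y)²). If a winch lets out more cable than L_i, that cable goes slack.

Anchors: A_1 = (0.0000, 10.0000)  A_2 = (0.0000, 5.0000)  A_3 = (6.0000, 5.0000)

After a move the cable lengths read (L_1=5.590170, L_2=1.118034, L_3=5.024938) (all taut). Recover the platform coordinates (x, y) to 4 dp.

each cable: (A_i−P)·(A_i−P) = L_i²; let q_i = ‖A_i‖²−L_i²
q_1 = 0.0000+100.0000−31.2500 = 68.7500
row 1: 0.0000x + 10.0000y = 45.0000  (q_2=23.7500)
row 2: -12.0000x + 10.0000y = 33.0000  (q_3=35.7500)
Cramer on rows 1–2 → x = 1.0000, y = 4.5000

(1.0000, 4.5000)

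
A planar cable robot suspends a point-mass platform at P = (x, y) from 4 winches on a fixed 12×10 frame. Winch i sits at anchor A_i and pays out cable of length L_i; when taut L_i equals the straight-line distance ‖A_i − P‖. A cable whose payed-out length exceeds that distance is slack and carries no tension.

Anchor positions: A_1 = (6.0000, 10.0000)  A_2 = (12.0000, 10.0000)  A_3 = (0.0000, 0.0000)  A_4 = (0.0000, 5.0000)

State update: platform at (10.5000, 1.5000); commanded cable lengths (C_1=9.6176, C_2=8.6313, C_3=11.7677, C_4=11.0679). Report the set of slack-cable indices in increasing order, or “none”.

cable 1: L_1 = ‖A_1−P‖ = 9.6177;  C_1 = 9.6176 → taut
cable 2: L_2 = ‖A_2−P‖ = 8.6313;  C_2 = 8.6313 → taut
cable 3: L_3 = ‖A_3−P‖ = 10.6066;  C_3 = 11.7677 → slack
cable 4: L_4 = ‖A_4−P‖ = 11.0680;  C_4 = 11.0679 → taut

3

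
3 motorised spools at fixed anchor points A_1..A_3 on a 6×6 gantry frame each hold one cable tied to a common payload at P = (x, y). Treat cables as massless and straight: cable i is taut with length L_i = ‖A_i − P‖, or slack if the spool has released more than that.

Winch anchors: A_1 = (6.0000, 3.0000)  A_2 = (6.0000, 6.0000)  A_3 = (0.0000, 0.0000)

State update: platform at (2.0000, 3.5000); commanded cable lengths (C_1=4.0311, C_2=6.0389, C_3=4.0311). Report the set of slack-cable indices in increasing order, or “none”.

cable 1: L_1 = ‖A_1−P‖ = 4.0311;  C_1 = 4.0311 → taut
cable 2: L_2 = ‖A_2−P‖ = 4.7170;  C_2 = 6.0389 → slack
cable 3: L_3 = ‖A_3−P‖ = 4.0311;  C_3 = 4.0311 → taut

2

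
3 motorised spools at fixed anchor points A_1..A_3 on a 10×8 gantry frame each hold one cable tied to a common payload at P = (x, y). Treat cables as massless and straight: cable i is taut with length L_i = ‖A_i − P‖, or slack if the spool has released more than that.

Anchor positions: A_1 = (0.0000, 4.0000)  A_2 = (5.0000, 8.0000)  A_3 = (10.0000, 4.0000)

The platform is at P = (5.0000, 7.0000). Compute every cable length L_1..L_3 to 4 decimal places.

L_1 = √((0.0000−5.0000)² + (4.0000−7.0000)²) = 5.8310
L_2 = √((5.0000−5.0000)² + (8.0000−7.0000)²) = 1.0000
L_3 = √((10.0000−5.0000)² + (4.0000−7.0000)²) = 5.8310

(5.8310, 1.0000, 5.8310)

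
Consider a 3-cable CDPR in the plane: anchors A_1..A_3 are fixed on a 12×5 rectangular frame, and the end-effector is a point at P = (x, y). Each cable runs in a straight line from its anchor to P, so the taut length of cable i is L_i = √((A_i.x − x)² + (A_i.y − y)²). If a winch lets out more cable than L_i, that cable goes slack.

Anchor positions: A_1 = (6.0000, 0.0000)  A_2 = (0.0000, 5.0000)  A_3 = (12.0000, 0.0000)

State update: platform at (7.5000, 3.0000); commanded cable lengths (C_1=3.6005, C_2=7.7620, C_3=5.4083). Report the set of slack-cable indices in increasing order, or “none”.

cable 1: √((-1.5000)²+(-3.0000)²)=3.3541, C_1=3.6005: slack
cable 2: √((-7.5000)²+(2.0000)²)=7.7621, C_2=7.7620: taut
cable 3: √((4.5000)²+(-3.0000)²)=5.4083, C_3=5.4083: taut

1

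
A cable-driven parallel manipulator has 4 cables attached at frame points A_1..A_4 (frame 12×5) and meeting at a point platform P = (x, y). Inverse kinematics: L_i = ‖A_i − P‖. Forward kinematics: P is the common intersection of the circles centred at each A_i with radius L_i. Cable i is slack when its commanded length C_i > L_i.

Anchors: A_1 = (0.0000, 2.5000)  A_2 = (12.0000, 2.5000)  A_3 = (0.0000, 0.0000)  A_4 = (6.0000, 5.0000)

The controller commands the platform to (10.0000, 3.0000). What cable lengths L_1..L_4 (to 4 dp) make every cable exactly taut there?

(10.0125, 2.0616, 10.4403, 4.4721)

cable 1: Δx=-10.0000, Δy=-0.5000; L_1 = √(Δx²+Δy²) = 10.0125
cable 2: Δx=2.0000, Δy=-0.5000; L_2 = √(Δx²+Δy²) = 2.0616
cable 3: Δx=-10.0000, Δy=-3.0000; L_3 = √(Δx²+Δy²) = 10.4403
cable 4: Δx=-4.0000, Δy=2.0000; L_4 = √(Δx²+Δy²) = 4.4721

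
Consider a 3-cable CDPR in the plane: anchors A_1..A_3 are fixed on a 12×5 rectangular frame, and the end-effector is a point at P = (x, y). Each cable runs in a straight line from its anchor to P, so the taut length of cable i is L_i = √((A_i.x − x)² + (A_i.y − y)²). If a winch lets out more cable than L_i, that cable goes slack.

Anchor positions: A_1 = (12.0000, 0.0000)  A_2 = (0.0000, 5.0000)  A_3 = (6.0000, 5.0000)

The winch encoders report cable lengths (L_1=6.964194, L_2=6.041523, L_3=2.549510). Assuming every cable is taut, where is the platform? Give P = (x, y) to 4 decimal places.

(5.5000, 2.5000)

each cable: (A_i−P)·(A_i−P) = L_i²; let k_i = ‖A_i‖²−L_i²
k_1 = 144.0000+0.0000−48.5000 = 95.5000
row 1: 24.0000x − 10.0000y = 107.0000  (k_2=-11.5000)
row 2: 12.0000x − 10.0000y = 41.0000  (k_3=54.5000)
Cramer on rows 1–2 → x = 5.5000, y = 2.5000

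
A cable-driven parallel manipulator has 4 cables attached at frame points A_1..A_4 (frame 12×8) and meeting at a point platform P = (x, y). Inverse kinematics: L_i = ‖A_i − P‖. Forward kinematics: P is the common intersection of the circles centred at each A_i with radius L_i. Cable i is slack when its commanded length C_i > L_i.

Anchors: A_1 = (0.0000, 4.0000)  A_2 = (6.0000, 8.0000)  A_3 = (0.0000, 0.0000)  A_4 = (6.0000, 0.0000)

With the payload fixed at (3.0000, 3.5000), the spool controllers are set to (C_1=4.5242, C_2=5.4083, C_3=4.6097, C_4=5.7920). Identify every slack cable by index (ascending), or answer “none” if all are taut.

1, 4

cable 1: L_1 = ‖A_1−P‖ = 3.0414;  C_1 = 4.5242 → slack
cable 2: L_2 = ‖A_2−P‖ = 5.4083;  C_2 = 5.4083 → taut
cable 3: L_3 = ‖A_3−P‖ = 4.6098;  C_3 = 4.6097 → taut
cable 4: L_4 = ‖A_4−P‖ = 4.6098;  C_4 = 5.7920 → slack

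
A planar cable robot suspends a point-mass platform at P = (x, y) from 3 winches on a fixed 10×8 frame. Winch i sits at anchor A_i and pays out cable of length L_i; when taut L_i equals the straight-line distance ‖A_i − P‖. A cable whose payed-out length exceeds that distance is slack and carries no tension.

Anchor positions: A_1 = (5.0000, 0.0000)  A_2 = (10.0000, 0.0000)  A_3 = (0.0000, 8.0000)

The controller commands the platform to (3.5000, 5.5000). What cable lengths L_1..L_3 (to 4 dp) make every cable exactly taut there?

L_1: Δ = A_1−P = (1.5000, -5.5000) → ‖Δ‖ = √32.5000 = 5.7009
L_2: Δ = A_2−P = (6.5000, -5.5000) → ‖Δ‖ = √72.5000 = 8.5147
L_3: Δ = A_3−P = (-3.5000, 2.5000) → ‖Δ‖ = √18.5000 = 4.3012

(5.7009, 8.5147, 4.3012)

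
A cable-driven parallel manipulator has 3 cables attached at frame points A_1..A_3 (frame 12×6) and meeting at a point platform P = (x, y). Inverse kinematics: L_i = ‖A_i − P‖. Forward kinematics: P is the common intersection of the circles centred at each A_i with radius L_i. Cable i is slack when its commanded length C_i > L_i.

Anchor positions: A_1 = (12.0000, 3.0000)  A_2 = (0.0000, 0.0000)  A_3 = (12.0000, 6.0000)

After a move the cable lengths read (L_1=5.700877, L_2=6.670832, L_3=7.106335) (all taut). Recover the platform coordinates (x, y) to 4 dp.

expand ‖A_i−P‖²=L_i² and subtract eq 1 (c_i ≔ ‖A_i‖²−L_i²)
c_1 = 144.0000+9.0000−32.5000 = 120.5000
eq1−eq2 → [24.0000  6.0000]·P = 165.0000
eq1−eq3 → [0.0000  -6.0000]·P = -9.0000
2×2 solve → P = (6.5000, 1.5000)

(6.5000, 1.5000)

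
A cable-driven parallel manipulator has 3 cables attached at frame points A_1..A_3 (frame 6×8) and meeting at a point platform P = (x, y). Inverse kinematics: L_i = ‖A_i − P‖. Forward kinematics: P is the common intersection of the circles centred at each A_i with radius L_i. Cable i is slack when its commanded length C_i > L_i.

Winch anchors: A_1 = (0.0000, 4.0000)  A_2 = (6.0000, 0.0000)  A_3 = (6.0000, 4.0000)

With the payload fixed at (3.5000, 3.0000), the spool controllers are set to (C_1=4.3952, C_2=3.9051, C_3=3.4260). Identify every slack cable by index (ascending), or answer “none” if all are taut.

cable 1: L_1 = ‖A_1−P‖ = 3.6401;  C_1 = 4.3952 → slack
cable 2: L_2 = ‖A_2−P‖ = 3.9051;  C_2 = 3.9051 → taut
cable 3: L_3 = ‖A_3−P‖ = 2.6926;  C_3 = 3.4260 → slack

1, 3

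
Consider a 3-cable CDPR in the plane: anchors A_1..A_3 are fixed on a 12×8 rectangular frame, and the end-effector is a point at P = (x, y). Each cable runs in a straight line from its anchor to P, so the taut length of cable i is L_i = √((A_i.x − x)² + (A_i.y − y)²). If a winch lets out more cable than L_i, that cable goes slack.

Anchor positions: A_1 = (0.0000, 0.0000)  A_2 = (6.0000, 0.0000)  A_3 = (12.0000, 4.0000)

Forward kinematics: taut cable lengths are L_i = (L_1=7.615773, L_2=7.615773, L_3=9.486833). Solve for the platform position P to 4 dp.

circle eqns → linear via eq_j − eq_1; set q_j = A_j·A_j − L_j²
q_1 = 0.0000+0.0000−58.0000 = -58.0000
-12.0000·x + 0.0000·y = q_1−q_2 = -36.0000
-24.0000·x − 8.0000·y = q_1−q_3 = -128.0000
solve first two rows → x=3.0000, y=7.0000

(3.0000, 7.0000)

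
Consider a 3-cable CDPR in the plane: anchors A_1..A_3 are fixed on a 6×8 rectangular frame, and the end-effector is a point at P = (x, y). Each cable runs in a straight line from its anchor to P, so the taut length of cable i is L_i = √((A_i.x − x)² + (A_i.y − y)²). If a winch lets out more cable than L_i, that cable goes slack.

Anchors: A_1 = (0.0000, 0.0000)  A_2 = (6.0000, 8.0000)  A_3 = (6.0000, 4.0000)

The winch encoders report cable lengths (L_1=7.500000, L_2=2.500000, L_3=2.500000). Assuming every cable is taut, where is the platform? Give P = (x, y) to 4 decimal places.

(4.5000, 6.0000)

expand ‖A_i−P‖²=L_i² and subtract eq 1 (k_i ≔ ‖A_i‖²−L_i²)
k_1 = 0.0000+0.0000−56.2500 = -56.2500
eq1−eq2 → [-12.0000  -16.0000]·P = -150.0000
eq1−eq3 → [-12.0000  -8.0000]·P = -102.0000
2×2 solve → P = (4.5000, 6.0000)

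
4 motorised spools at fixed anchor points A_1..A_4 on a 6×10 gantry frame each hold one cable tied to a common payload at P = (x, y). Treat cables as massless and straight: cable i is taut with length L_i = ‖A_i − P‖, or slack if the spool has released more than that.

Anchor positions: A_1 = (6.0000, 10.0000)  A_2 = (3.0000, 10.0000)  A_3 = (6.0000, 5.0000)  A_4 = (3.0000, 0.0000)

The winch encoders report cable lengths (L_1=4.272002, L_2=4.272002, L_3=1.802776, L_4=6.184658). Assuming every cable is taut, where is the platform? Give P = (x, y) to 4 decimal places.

(4.5000, 6.0000)

expand ‖A_i−P‖²=L_i² and subtract eq 1 (c_i ≔ ‖A_i‖²−L_i²)
c_1 = 36.0000+100.0000−18.2500 = 117.7500
eq1−eq2 → [6.0000  0.0000]·P = 27.0000
eq1−eq3 → [0.0000  10.0000]·P = 60.0000
eq1−eq4 → [6.0000  20.0000]·P = 147.0000
2×2 solve → P = (4.5000, 6.0000)
check cable 4: ‖A_4−P‖² = 38.2500 ≈ L_4² = 38.2500 ✓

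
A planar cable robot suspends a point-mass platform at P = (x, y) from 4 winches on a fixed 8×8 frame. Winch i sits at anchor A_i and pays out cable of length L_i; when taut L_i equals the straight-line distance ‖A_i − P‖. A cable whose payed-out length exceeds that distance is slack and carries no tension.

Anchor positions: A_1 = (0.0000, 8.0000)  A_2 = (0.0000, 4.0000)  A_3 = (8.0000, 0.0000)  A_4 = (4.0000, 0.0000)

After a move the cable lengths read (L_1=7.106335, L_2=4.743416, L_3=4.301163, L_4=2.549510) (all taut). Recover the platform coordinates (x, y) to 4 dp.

(4.5000, 2.5000)

circle eqns → linear via eq_j − eq_1; set q_j = A_j·A_j − L_j²
q_1 = 0.0000+64.0000−50.5000 = 13.5000
0.0000·x + 8.0000·y = q_1−q_2 = 20.0000
-16.0000·x + 16.0000·y = q_1−q_3 = -32.0000
-8.0000·x + 16.0000·y = q_1−q_4 = 4.0000
solve first two rows → x=4.5000, y=2.5000
check cable 4: ‖A_4−P‖² = 6.5000 ≈ L_4² = 6.5000 ✓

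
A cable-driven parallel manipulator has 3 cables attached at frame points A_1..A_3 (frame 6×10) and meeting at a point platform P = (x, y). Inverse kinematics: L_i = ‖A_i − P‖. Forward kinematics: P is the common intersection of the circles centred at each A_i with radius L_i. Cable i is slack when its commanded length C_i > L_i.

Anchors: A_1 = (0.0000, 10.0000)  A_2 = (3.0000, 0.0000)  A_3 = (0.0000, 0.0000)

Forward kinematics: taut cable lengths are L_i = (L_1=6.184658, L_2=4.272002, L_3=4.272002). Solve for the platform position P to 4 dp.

(1.5000, 4.0000)

expand ‖A_i−P‖²=L_i² and subtract eq 1 (c_i ≔ ‖A_i‖²−L_i²)
c_1 = 0.0000+100.0000−38.2500 = 61.7500
eq1−eq2 → [-6.0000  20.0000]·P = 71.0000
eq1−eq3 → [0.0000  20.0000]·P = 80.0000
2×2 solve → P = (1.5000, 4.0000)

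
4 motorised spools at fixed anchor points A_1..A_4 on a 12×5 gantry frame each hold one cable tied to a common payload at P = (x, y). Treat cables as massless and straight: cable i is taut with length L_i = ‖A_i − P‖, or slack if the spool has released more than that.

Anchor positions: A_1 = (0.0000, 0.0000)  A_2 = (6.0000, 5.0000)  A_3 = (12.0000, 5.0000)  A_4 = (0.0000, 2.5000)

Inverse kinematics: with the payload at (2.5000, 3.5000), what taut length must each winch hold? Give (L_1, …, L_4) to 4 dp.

(4.3012, 3.8079, 9.6177, 2.6926)

cable 1: Δx=-2.5000, Δy=-3.5000; L_1 = √(Δx²+Δy²) = 4.3012
cable 2: Δx=3.5000, Δy=1.5000; L_2 = √(Δx²+Δy²) = 3.8079
cable 3: Δx=9.5000, Δy=1.5000; L_3 = √(Δx²+Δy²) = 9.6177
cable 4: Δx=-2.5000, Δy=-1.0000; L_4 = √(Δx²+Δy²) = 2.6926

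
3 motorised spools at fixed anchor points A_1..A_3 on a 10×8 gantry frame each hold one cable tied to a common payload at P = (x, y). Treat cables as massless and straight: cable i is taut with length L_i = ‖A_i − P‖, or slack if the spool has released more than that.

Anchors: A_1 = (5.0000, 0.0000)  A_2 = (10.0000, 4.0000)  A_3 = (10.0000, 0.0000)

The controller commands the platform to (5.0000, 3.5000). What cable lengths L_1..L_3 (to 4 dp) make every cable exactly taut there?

(3.5000, 5.0249, 6.1033)

L_1 = √((5.0000−5.0000)² + (0.0000−3.5000)²) = 3.5000
L_2 = √((10.0000−5.0000)² + (4.0000−3.5000)²) = 5.0249
L_3 = √((10.0000−5.0000)² + (0.0000−3.5000)²) = 6.1033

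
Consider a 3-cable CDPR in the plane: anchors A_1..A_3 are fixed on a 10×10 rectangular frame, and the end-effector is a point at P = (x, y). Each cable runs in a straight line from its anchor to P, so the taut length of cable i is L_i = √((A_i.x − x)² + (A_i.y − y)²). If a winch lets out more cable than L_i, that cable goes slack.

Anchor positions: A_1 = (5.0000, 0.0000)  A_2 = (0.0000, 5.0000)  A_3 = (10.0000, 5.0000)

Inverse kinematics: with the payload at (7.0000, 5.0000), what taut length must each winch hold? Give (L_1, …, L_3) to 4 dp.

(5.3852, 7.0000, 3.0000)

L_1: Δ = A_1−P = (-2.0000, -5.0000) → ‖Δ‖ = √29.0000 = 5.3852
L_2: Δ = A_2−P = (-7.0000, 0.0000) → ‖Δ‖ = √49.0000 = 7.0000
L_3: Δ = A_3−P = (3.0000, 0.0000) → ‖Δ‖ = √9.0000 = 3.0000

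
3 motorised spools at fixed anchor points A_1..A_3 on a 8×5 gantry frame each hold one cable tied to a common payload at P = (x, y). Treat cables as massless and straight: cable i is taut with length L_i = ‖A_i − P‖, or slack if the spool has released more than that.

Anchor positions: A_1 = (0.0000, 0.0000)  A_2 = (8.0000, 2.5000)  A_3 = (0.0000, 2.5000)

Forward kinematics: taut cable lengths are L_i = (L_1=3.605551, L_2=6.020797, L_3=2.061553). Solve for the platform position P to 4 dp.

(2.0000, 3.0000)

each cable: (A_i−P)·(A_i−P) = L_i²; let c_i = ‖A_i‖²−L_i²
c_1 = 0.0000+0.0000−13.0000 = -13.0000
row 1: -16.0000x − 5.0000y = -47.0000  (c_2=34.0000)
row 2: 0.0000x − 5.0000y = -15.0000  (c_3=2.0000)
Cramer on rows 1–2 → x = 2.0000, y = 3.0000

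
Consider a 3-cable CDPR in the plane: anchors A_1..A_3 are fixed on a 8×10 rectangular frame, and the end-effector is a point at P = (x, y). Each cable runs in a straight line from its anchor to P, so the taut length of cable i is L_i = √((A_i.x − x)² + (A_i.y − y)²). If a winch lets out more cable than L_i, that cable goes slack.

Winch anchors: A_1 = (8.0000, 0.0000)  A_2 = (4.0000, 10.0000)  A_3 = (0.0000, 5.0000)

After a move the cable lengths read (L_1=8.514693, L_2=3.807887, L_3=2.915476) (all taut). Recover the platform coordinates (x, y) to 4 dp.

(2.5000, 6.5000)

circle eqns → linear via eq_j − eq_1; set c_j = A_j·A_j − L_j²
c_1 = 64.0000+0.0000−72.5000 = -8.5000
8.0000·x − 20.0000·y = c_1−c_2 = -110.0000
16.0000·x − 10.0000·y = c_1−c_3 = -25.0000
solve first two rows → x=2.5000, y=6.5000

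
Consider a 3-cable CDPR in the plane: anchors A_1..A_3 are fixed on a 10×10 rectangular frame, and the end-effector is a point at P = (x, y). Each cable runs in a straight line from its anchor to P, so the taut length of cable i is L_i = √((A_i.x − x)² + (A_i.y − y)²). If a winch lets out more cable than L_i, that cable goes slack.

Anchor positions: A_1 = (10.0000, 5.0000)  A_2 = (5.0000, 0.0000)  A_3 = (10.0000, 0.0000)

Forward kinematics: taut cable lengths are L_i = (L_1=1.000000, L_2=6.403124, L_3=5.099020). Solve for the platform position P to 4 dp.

expand ‖A_i−P‖²=L_i² and subtract eq 1 (c_i ≔ ‖A_i‖²−L_i²)
c_1 = 100.0000+25.0000−1.0000 = 124.0000
eq1−eq2 → [10.0000  10.0000]·P = 140.0000
eq1−eq3 → [0.0000  10.0000]·P = 50.0000
2×2 solve → P = (9.0000, 5.0000)

(9.0000, 5.0000)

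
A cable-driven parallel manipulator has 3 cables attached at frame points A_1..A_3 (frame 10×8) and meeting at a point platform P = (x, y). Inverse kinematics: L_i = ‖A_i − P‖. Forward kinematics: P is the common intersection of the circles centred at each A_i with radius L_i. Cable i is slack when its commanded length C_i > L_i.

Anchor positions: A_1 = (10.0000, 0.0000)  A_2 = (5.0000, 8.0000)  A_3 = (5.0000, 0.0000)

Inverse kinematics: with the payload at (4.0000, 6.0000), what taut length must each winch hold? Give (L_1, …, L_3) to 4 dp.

(8.4853, 2.2361, 6.0828)

cable 1: Δx=6.0000, Δy=-6.0000; L_1 = √(Δx²+Δy²) = 8.4853
cable 2: Δx=1.0000, Δy=2.0000; L_2 = √(Δx²+Δy²) = 2.2361
cable 3: Δx=1.0000, Δy=-6.0000; L_3 = √(Δx²+Δy²) = 6.0828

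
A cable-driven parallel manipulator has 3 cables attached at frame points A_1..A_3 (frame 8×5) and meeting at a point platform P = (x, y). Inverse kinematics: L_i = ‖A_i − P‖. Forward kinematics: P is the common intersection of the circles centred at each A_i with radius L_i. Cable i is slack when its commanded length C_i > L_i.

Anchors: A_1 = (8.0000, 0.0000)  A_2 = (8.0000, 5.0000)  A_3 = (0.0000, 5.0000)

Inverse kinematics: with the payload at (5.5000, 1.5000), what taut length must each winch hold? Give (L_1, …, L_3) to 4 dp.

(2.9155, 4.3012, 6.5192)

L_1 = √((8.0000−5.5000)² + (0.0000−1.5000)²) = 2.9155
L_2 = √((8.0000−5.5000)² + (5.0000−1.5000)²) = 4.3012
L_3 = √((0.0000−5.5000)² + (5.0000−1.5000)²) = 6.5192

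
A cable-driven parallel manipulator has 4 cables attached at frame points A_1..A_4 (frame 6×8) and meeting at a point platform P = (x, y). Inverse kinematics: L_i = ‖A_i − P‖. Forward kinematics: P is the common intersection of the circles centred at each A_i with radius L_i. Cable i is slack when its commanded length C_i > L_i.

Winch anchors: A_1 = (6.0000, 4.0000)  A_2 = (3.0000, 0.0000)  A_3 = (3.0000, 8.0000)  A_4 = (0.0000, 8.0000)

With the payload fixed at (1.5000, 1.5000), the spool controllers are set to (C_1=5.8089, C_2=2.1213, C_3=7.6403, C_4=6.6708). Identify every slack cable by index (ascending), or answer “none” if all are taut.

1, 3

i=1: geometric 5.1478 vs commanded 5.8089 ⇒ slack
i=2: geometric 2.1213 vs commanded 2.1213 ⇒ taut
i=3: geometric 6.6708 vs commanded 7.6403 ⇒ slack
i=4: geometric 6.6708 vs commanded 6.6708 ⇒ taut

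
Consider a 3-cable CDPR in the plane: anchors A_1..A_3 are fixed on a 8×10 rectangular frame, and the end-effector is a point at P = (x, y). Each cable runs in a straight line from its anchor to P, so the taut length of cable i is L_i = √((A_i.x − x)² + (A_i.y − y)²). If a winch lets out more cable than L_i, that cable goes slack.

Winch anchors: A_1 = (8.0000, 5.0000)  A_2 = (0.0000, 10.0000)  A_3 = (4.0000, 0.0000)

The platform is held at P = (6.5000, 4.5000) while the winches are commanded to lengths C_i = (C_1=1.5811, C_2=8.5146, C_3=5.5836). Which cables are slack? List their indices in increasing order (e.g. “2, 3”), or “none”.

3

cable 1: √((1.5000)²+(0.5000)²)=1.5811, C_1=1.5811: taut
cable 2: √((-6.5000)²+(5.5000)²)=8.5147, C_2=8.5146: taut
cable 3: √((-2.5000)²+(-4.5000)²)=5.1478, C_3=5.5836: slack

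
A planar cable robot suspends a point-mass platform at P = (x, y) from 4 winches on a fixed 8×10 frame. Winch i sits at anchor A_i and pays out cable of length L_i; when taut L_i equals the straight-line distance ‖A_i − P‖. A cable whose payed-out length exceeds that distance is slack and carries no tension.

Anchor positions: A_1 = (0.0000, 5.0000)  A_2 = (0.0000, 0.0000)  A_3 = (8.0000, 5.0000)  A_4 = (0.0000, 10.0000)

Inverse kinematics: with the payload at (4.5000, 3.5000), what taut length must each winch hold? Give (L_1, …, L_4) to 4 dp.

cable 1: Δx=-4.5000, Δy=1.5000; L_1 = √(Δx²+Δy²) = 4.7434
cable 2: Δx=-4.5000, Δy=-3.5000; L_2 = √(Δx²+Δy²) = 5.7009
cable 3: Δx=3.5000, Δy=1.5000; L_3 = √(Δx²+Δy²) = 3.8079
cable 4: Δx=-4.5000, Δy=6.5000; L_4 = √(Δx²+Δy²) = 7.9057

(4.7434, 5.7009, 3.8079, 7.9057)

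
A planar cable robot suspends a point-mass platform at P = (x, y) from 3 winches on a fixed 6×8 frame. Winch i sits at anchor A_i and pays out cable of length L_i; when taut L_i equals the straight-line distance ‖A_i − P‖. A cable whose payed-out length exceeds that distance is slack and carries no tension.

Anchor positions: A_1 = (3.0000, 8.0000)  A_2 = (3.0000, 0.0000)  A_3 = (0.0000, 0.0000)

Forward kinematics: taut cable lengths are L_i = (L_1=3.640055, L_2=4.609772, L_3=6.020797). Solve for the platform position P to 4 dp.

(4.0000, 4.5000)

circle eqns → linear via eq_j − eq_1; set c_j = A_j·A_j − L_j²
c_1 = 9.0000+64.0000−13.2500 = 59.7500
0.0000·x + 16.0000·y = c_1−c_2 = 72.0000
6.0000·x + 16.0000·y = c_1−c_3 = 96.0000
solve first two rows → x=4.0000, y=4.5000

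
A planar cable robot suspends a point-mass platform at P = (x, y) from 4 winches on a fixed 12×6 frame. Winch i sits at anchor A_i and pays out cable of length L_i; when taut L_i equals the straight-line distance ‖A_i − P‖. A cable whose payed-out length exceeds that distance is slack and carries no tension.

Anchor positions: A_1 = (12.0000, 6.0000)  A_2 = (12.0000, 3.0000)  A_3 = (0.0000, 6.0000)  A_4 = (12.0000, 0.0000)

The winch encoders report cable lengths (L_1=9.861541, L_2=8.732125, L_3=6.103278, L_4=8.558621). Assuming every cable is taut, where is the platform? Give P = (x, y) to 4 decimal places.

expand ‖A_i−P‖²=L_i² and subtract eq 1 (c_i ≔ ‖A_i‖²−L_i²)
c_1 = 144.0000+36.0000−97.2500 = 82.7500
eq1−eq2 → [0.0000  6.0000]·P = 6.0000
eq1−eq3 → [24.0000  0.0000]·P = 84.0000
eq1−eq4 → [0.0000  12.0000]·P = 12.0000
2×2 solve → P = (3.5000, 1.0000)
check cable 4: ‖A_4−P‖² = 73.2500 ≈ L_4² = 73.2500 ✓

(3.5000, 1.0000)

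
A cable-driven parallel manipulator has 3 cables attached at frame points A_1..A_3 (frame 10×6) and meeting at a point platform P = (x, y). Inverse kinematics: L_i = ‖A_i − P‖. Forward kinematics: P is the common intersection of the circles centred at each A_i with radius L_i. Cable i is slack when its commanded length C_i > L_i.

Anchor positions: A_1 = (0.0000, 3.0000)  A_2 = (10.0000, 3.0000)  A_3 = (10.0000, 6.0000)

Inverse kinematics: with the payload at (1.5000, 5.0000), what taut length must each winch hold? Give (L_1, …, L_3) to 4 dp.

(2.5000, 8.7321, 8.5586)

L_1 = √((0.0000−1.5000)² + (3.0000−5.0000)²) = 2.5000
L_2 = √((10.0000−1.5000)² + (3.0000−5.0000)²) = 8.7321
L_3 = √((10.0000−1.5000)² + (6.0000−5.0000)²) = 8.5586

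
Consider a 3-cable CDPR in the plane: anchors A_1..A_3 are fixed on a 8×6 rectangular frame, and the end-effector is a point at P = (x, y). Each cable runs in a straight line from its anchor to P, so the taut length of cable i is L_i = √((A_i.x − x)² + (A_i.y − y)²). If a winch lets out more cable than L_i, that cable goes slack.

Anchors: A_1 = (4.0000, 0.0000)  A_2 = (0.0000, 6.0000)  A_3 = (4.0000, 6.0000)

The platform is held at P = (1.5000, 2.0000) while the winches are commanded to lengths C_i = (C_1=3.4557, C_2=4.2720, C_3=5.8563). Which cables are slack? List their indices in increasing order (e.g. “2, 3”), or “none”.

1, 3

i=1: geometric 3.2016 vs commanded 3.4557 ⇒ slack
i=2: geometric 4.2720 vs commanded 4.2720 ⇒ taut
i=3: geometric 4.7170 vs commanded 5.8563 ⇒ slack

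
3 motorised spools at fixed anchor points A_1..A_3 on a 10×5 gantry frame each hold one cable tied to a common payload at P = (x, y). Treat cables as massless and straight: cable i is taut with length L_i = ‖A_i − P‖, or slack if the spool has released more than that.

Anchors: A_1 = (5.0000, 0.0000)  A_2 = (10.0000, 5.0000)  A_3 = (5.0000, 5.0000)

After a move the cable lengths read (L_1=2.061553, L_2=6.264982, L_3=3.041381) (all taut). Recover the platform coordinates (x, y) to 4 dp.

(4.5000, 2.0000)

circle eqns → linear via eq_j − eq_1; set k_j = A_j·A_j − L_j²
k_1 = 25.0000+0.0000−4.2500 = 20.7500
-10.0000·x − 10.0000·y = k_1−k_2 = -65.0000
0.0000·x − 10.0000·y = k_1−k_3 = -20.0000
solve first two rows → x=4.5000, y=2.0000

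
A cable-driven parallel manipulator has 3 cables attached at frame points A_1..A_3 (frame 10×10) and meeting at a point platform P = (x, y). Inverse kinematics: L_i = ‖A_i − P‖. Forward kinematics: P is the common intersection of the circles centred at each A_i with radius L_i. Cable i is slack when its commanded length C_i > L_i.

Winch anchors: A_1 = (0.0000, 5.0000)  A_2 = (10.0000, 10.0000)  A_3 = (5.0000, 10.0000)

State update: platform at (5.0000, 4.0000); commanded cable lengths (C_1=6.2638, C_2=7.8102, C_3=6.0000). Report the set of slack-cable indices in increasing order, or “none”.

1

cable 1: √((-5.0000)²+(1.0000)²)=5.0990, C_1=6.2638: slack
cable 2: √((5.0000)²+(6.0000)²)=7.8102, C_2=7.8102: taut
cable 3: √((0.0000)²+(6.0000)²)=6.0000, C_3=6.0000: taut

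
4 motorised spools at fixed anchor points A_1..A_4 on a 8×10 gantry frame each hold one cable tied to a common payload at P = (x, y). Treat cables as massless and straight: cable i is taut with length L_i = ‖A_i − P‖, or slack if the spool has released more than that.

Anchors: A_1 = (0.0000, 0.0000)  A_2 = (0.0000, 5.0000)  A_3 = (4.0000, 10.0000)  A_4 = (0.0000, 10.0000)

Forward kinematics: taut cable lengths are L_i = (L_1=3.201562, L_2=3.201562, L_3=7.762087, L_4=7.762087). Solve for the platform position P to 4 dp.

(2.0000, 2.5000)

each cable: (A_i−P)·(A_i−P) = L_i²; let q_i = ‖A_i‖²−L_i²
q_1 = 0.0000+0.0000−10.2500 = -10.2500
row 1: 0.0000x − 10.0000y = -25.0000  (q_2=14.7500)
row 2: -8.0000x − 20.0000y = -66.0000  (q_3=55.7500)
row 3: 0.0000x − 20.0000y = -50.0000  (q_4=39.7500)
Cramer on rows 1–2 → x = 2.0000, y = 2.5000
check cable 4: ‖A_4−P‖² = 60.2500 ≈ L_4² = 60.2500 ✓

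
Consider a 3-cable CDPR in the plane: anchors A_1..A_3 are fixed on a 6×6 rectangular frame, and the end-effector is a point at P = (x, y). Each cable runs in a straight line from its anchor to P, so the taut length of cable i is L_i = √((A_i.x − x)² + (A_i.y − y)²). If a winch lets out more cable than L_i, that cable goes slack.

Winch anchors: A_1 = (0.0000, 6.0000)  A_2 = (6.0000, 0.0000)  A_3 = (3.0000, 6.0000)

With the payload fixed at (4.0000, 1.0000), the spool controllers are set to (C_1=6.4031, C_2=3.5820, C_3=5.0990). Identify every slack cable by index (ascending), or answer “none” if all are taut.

2

cable 1: √((-4.0000)²+(5.0000)²)=6.4031, C_1=6.4031: taut
cable 2: √((2.0000)²+(-1.0000)²)=2.2361, C_2=3.5820: slack
cable 3: √((-1.0000)²+(5.0000)²)=5.0990, C_3=5.0990: taut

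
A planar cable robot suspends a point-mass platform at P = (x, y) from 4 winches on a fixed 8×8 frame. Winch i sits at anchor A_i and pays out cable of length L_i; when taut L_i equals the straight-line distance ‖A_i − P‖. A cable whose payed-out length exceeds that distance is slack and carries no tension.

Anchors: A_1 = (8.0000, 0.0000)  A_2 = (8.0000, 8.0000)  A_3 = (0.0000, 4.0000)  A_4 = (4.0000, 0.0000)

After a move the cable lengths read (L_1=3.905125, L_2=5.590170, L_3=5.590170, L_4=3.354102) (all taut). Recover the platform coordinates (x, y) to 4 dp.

(5.5000, 3.0000)

expand ‖A_i−P‖²=L_i² and subtract eq 1 (k_i ≔ ‖A_i‖²−L_i²)
k_1 = 64.0000+0.0000−15.2500 = 48.7500
eq1−eq2 → [0.0000  -16.0000]·P = -48.0000
eq1−eq3 → [16.0000  -8.0000]·P = 64.0000
eq1−eq4 → [8.0000  0.0000]·P = 44.0000
2×2 solve → P = (5.5000, 3.0000)
check cable 4: ‖A_4−P‖² = 11.2500 ≈ L_4² = 11.2500 ✓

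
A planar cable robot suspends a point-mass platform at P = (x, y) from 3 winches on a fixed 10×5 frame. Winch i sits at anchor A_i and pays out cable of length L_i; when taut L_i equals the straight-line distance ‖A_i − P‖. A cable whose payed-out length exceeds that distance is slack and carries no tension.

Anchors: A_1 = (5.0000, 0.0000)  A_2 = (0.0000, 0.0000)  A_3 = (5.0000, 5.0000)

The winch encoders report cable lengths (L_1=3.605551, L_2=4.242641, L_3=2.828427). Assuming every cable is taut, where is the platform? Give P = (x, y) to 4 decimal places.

circle eqns → linear via eq_j − eq_1; set q_j = A_j·A_j − L_j²
q_1 = 25.0000+0.0000−13.0000 = 12.0000
10.0000·x + 0.0000·y = q_1−q_2 = 30.0000
0.0000·x − 10.0000·y = q_1−q_3 = -30.0000
solve first two rows → x=3.0000, y=3.0000

(3.0000, 3.0000)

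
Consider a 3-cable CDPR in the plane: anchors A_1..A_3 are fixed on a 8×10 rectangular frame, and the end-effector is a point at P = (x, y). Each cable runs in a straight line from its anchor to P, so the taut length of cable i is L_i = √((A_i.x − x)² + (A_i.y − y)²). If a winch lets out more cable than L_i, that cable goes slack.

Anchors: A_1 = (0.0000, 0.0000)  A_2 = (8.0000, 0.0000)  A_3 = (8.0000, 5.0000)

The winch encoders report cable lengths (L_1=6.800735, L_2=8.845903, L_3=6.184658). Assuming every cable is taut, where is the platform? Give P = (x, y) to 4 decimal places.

(2.0000, 6.5000)

expand ‖A_i−P‖²=L_i² and subtract eq 1 (q_i ≔ ‖A_i‖²−L_i²)
q_1 = 0.0000+0.0000−46.2500 = -46.2500
eq1−eq2 → [-16.0000  0.0000]·P = -32.0000
eq1−eq3 → [-16.0000  -10.0000]·P = -97.0000
2×2 solve → P = (2.0000, 6.5000)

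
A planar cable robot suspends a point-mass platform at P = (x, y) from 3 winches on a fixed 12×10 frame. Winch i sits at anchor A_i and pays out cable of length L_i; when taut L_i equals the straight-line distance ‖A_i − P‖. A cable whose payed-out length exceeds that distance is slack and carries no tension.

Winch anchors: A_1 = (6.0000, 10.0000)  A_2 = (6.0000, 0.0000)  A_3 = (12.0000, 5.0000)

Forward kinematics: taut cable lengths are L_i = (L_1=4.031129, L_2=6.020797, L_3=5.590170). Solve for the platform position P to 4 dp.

(6.5000, 6.0000)

expand ‖A_i−P‖²=L_i² and subtract eq 1 (k_i ≔ ‖A_i‖²−L_i²)
k_1 = 36.0000+100.0000−16.2500 = 119.7500
eq1−eq2 → [0.0000  20.0000]·P = 120.0000
eq1−eq3 → [-12.0000  10.0000]·P = -18.0000
2×2 solve → P = (6.5000, 6.0000)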